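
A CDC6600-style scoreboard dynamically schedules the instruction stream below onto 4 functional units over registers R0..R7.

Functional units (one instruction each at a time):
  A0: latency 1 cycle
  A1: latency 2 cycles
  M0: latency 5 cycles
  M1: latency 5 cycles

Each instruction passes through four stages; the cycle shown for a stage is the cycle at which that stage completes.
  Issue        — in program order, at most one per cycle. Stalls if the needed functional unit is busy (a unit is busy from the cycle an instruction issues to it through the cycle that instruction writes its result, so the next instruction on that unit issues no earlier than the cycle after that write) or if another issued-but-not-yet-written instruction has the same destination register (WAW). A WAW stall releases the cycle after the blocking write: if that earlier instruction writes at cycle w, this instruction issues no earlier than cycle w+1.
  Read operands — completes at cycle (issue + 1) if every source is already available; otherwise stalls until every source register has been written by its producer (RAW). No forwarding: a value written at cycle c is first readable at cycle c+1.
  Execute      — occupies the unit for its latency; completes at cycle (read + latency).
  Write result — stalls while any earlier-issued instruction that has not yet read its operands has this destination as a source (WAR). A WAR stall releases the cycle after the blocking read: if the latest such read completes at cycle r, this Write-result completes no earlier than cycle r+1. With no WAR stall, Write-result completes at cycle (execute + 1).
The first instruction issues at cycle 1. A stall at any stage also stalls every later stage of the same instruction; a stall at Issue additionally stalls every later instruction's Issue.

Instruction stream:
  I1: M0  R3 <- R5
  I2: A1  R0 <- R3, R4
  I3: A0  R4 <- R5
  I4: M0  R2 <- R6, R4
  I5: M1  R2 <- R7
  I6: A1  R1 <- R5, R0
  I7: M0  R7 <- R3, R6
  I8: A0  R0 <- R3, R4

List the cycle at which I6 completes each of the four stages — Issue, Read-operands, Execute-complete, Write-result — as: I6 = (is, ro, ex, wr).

I6 = (19, 20, 22, 23)

  I1 | 1 | 2 | 7 | 8
  I2 | 2 | 9 | 11 | 12   RAW R3: wait I1 write@8
  I3 | 3 | 4 | 5 | 10   WAR R4: wait I2 read@9
  I4 | 9 | 11 | 16 | 17   struct: M0 busy until I1 writes@8 · RAW R4: wait I3 write@10
  I5 | 18 | 19 | 24 | 25   WAW R2: wait I4 write@17
  I6 | 19 | 20 | 22 | 23
  I7 | 20 | 21 | 26 | 27
  I8 | 21 | 22 | 23 | 24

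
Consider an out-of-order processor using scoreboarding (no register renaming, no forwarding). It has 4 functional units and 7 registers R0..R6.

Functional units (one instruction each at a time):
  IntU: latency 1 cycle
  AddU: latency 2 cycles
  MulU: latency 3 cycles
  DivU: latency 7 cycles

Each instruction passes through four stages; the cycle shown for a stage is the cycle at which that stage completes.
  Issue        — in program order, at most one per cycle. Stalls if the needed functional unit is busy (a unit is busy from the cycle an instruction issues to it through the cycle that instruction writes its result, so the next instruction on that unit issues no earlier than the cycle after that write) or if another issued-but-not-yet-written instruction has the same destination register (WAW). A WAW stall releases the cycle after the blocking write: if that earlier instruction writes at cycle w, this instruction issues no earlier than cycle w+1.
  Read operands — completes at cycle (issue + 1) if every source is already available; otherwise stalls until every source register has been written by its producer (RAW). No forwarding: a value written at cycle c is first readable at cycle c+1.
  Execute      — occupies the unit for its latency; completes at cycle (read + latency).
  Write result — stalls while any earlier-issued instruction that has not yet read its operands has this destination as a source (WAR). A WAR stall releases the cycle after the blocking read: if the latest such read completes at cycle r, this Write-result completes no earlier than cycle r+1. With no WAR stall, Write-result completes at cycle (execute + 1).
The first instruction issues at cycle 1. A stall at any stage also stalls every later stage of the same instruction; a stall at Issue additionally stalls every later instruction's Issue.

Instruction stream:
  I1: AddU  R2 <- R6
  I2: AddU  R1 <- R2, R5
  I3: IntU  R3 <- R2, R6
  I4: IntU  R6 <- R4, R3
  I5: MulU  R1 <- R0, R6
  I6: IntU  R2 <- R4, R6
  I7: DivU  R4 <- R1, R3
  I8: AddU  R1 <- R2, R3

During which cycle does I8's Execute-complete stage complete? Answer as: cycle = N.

cycle = 23

1) issue 1, read 2, done 4, write 5
2) issue 6, read 7, done 9, write 10  <struct: AddU busy until I1 writes@5>
3) issue 7, read 8, done 9, write 10
4) issue 11, read 12, done 13, write 14  <struct: IntU busy until I3 writes@10>
5) issue 12, read 15, done 18, write 19  <RAW R6: wait I4 write@14>
6) issue 15, read 16, done 17, write 18  <struct: IntU busy until I4 writes@14>
7) issue 16, read 20, done 27, write 28  <RAW R1: wait I5 write@19>
8) issue 20, read 21, done 23, write 24  <WAW R1: wait I5 write@19>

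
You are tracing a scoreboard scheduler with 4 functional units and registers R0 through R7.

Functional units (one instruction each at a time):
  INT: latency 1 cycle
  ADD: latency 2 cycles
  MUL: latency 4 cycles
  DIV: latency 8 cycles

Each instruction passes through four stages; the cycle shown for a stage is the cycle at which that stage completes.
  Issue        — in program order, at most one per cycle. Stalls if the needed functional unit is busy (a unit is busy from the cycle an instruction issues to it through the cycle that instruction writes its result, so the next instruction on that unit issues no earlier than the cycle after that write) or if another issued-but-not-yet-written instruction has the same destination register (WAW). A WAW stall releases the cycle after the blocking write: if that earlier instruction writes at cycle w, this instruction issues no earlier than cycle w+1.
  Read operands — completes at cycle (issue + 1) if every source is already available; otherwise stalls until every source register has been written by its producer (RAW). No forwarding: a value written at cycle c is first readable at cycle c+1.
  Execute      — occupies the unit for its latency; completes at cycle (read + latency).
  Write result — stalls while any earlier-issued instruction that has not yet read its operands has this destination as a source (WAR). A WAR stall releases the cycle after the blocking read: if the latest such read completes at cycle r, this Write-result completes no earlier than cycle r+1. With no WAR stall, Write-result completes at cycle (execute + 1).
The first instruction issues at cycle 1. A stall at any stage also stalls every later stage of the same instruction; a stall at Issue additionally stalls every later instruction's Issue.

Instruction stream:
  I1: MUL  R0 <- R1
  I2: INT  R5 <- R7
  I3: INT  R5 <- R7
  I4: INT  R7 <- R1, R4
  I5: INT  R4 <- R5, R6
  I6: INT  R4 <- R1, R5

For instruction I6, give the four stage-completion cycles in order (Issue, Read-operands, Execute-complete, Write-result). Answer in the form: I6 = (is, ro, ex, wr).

[I1] 1/2/6/7
[I2] 2/3/4/5
[I3] 6/7/8/9  (struct: INT busy until I2 writes@5)
[I4] 10/11/12/13  (struct: INT busy until I3 writes@9)
[I5] 14/15/16/17  (struct: INT busy until I4 writes@13)
[I6] 18/19/20/21  (struct: INT busy until I5 writes@17)

I6 = (18, 19, 20, 21)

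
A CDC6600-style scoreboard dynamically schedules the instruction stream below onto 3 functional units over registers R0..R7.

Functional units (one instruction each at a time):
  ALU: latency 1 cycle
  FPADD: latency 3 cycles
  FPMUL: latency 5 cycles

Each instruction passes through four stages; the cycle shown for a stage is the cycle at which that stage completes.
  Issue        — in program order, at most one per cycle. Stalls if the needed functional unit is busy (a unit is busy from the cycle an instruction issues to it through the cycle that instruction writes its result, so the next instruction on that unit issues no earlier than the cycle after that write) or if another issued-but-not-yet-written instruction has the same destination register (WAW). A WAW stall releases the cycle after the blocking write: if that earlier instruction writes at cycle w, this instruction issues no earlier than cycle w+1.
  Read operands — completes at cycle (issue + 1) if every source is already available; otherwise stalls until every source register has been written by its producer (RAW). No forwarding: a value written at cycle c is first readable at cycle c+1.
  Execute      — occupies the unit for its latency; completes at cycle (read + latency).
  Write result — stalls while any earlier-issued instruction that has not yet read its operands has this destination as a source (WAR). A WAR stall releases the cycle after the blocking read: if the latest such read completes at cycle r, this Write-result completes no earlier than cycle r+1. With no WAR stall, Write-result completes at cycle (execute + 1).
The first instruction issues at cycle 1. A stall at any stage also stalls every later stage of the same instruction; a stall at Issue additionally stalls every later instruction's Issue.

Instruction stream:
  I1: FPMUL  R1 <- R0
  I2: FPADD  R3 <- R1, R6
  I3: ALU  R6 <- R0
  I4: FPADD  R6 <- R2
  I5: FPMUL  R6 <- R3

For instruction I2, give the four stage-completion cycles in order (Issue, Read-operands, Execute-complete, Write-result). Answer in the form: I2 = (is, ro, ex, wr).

I2 = (2, 9, 12, 13)

cycle 1: I1 issues→FPMUL
cycle 2: I1 reads | I2 issues→FPADD
cycle 3: I3 issues→ALU
cycle 4: I3 reads
cycle 5: I3 exec-done
cycle 7: I1 exec-done
cycle 8: I1 writes R1
cycle 9: I2 reads
cycle 10: I3 writes R6
cycle 12: I2 exec-done
cycle 13: I2 writes R3
cycle 14: I4 issues→FPADD
cycle 15: I4 reads
cycle 18: I4 exec-done
cycle 19: I4 writes R6
cycle 20: I5 issues→FPMUL
cycle 21: I5 reads
cycle 26: I5 exec-done
cycle 27: I5 writes R6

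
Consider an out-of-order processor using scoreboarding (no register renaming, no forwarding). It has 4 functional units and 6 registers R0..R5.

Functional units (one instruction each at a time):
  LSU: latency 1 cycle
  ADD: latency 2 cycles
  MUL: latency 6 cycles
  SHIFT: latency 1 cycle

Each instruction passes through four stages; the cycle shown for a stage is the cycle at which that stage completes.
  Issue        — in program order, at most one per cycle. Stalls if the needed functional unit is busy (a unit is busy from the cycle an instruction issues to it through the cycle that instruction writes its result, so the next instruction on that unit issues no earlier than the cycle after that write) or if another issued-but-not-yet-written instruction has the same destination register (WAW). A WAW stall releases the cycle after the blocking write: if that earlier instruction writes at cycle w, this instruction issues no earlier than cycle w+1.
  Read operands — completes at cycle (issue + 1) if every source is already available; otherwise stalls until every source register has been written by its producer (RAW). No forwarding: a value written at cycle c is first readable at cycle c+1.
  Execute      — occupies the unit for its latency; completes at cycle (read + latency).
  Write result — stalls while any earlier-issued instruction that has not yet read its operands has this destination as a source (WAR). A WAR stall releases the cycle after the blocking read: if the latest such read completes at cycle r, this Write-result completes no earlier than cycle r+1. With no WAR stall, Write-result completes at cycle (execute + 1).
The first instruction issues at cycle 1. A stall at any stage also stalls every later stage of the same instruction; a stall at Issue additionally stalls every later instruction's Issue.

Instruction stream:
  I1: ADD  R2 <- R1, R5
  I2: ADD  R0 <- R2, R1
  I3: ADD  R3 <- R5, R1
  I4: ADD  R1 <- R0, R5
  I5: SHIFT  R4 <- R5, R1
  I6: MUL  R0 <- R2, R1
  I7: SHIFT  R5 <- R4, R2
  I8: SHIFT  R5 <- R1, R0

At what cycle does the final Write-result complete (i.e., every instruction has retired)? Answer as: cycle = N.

I1: IS=1 RO=2 EX=4 WR=5
I2: IS=6 RO=7 EX=9 WR=10  [struct: ADD busy until I1 writes@5]
I3: IS=11 RO=12 EX=14 WR=15  [struct: ADD busy until I2 writes@10]
I4: IS=16 RO=17 EX=19 WR=20  [struct: ADD busy until I3 writes@15]
I5: IS=17 RO=21 EX=22 WR=23  [RAW R1: wait I4 write@20]
I6: IS=18 RO=21 EX=27 WR=28  [RAW R1: wait I4 write@20]
I7: IS=24 RO=25 EX=26 WR=27  [struct: SHIFT busy until I5 writes@23]
I8: IS=28 RO=29 EX=30 WR=31  [struct: SHIFT busy until I7 writes@27]

cycle = 31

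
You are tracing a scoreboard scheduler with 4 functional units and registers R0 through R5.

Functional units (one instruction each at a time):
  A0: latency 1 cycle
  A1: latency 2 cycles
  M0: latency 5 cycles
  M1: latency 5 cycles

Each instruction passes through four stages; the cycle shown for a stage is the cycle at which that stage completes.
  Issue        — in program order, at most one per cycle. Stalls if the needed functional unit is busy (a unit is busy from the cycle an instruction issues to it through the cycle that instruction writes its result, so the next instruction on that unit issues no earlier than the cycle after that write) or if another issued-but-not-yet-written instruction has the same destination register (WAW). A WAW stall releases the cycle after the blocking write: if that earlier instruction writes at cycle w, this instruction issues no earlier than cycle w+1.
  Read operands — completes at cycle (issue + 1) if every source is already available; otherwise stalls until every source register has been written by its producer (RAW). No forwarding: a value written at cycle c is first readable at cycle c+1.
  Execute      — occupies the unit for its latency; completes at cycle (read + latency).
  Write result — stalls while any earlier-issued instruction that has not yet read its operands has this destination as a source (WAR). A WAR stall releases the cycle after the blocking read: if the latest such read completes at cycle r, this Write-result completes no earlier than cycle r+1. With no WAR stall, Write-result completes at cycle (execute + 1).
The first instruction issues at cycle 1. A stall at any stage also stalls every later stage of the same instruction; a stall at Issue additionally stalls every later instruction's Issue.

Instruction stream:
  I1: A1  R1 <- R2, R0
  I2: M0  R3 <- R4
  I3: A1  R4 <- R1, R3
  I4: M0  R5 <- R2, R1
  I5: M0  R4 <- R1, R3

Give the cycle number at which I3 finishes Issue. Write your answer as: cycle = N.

cycle 1: I1 issues→A1
cycle 2: I1 reads, I2 issues→M0
cycle 3: I2 reads
cycle 4: I1 exec-done
cycle 5: I1 writes R1
cycle 6: I3 issues→A1
cycle 8: I2 exec-done
cycle 9: I2 writes R3
cycle 10: I3 reads, I4 issues→M0
cycle 11: I4 reads
cycle 12: I3 exec-done
cycle 13: I3 writes R4
cycle 16: I4 exec-done
cycle 17: I4 writes R5
cycle 18: I5 issues→M0
cycle 19: I5 reads
cycle 24: I5 exec-done
cycle 25: I5 writes R4

cycle = 6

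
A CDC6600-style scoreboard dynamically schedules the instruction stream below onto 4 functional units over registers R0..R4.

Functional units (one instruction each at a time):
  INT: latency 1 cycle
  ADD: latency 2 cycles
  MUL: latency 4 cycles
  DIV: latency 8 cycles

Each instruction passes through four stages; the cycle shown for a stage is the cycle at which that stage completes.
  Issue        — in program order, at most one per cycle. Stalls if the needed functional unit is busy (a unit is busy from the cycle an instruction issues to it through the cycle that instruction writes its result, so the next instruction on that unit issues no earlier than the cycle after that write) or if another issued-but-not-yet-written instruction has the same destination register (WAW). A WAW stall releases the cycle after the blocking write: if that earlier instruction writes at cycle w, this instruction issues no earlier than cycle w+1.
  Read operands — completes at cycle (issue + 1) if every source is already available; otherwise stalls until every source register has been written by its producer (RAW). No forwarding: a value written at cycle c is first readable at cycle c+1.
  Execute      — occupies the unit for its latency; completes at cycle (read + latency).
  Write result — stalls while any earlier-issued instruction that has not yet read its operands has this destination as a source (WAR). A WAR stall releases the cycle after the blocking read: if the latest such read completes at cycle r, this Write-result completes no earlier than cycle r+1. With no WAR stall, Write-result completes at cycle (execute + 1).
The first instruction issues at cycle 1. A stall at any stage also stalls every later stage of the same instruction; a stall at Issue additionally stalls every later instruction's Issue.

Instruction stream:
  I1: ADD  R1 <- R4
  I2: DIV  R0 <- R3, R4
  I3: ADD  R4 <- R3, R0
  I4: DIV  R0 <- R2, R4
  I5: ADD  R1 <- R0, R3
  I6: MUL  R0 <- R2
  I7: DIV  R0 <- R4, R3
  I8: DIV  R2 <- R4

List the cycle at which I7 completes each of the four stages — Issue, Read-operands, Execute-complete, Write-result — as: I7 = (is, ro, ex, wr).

I1 -> (1, 2, 4, 5)
I2 -> (2, 3, 11, 12)
I3 -> (6, 13, 15, 16)  // struct: ADD busy until I1 writes@5, RAW R0: wait I2 write@12
I4 -> (13, 17, 25, 26)  // struct: DIV busy until I2 writes@12, RAW R4: wait I3 write@16
I5 -> (17, 27, 29, 30)  // struct: ADD busy until I3 writes@16, RAW R0: wait I4 write@26
I6 -> (27, 28, 32, 33)  // WAW R0: wait I4 write@26
I7 -> (34, 35, 43, 44)  // WAW R0: wait I6 write@33
I8 -> (45, 46, 54, 55)  // struct: DIV busy until I7 writes@44

I7 = (34, 35, 43, 44)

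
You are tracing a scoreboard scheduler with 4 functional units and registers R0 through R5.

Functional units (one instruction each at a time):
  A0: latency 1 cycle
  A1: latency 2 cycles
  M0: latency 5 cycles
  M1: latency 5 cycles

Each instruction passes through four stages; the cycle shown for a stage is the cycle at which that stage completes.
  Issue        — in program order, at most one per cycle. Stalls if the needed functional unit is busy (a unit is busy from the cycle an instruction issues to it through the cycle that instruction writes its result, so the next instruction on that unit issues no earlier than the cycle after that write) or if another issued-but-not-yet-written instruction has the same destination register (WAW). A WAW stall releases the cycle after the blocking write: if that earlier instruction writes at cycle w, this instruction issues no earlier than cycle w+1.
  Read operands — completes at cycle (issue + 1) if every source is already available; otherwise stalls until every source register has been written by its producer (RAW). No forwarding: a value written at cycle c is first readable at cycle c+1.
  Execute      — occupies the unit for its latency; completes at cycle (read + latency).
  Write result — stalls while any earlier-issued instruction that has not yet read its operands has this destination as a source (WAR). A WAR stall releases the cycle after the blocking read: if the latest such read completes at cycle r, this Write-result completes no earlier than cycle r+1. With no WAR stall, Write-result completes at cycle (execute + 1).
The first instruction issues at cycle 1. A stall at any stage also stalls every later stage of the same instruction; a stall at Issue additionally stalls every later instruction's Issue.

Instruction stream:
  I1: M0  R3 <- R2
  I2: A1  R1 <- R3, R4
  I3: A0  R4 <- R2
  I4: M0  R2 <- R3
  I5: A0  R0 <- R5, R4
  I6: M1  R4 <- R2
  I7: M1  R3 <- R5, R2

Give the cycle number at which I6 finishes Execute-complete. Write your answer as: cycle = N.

[1] I1 dispatched to M0
[2] I1 operands ready; I2 dispatched to A1
[3] I3 dispatched to A0
[4] I3 operands ready
[5] I3 complete
[7] I1 complete
[8] R3←I1
[9] I2 operands ready; I4 dispatched to M0
[10] R4←I3; I4 operands ready
[11] I2 complete; I5 dispatched to A0
[12] R1←I2; I5 operands ready; I6 dispatched to M1
[13] I5 complete
[14] R0←I5
[15] I4 complete
[16] R2←I4
[17] I6 operands ready
[22] I6 complete
[23] R4←I6
[24] I7 dispatched to M1
[25] I7 operands ready
[30] I7 complete
[31] R3←I7

cycle = 22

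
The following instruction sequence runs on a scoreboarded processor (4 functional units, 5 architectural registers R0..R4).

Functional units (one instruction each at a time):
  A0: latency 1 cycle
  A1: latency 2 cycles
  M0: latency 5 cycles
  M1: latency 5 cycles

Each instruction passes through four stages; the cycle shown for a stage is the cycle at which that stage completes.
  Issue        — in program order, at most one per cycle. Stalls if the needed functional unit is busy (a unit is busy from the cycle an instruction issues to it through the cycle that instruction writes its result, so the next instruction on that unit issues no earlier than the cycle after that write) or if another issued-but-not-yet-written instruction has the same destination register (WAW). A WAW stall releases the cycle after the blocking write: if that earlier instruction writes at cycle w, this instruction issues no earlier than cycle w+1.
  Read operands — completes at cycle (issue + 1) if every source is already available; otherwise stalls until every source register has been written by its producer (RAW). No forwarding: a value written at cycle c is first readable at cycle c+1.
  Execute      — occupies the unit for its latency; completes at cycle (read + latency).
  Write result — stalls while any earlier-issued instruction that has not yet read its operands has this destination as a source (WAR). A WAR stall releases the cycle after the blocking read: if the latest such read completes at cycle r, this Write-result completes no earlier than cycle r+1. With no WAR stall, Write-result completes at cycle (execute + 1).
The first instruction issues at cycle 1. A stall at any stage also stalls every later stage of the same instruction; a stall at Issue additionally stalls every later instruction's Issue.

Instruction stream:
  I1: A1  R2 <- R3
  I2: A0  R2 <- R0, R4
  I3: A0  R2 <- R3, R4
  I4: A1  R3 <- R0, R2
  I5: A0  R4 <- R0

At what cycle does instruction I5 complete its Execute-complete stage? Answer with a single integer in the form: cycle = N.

cycle = 16

I1 -> (1, 2, 4, 5)
I2 -> (6, 7, 8, 9)  // WAW R2: wait I1 write@5
I3 -> (10, 11, 12, 13)  // struct: A0 busy until I2 writes@9
I4 -> (11, 14, 16, 17)  // RAW R2: wait I3 write@13
I5 -> (14, 15, 16, 17)  // struct: A0 busy until I3 writes@13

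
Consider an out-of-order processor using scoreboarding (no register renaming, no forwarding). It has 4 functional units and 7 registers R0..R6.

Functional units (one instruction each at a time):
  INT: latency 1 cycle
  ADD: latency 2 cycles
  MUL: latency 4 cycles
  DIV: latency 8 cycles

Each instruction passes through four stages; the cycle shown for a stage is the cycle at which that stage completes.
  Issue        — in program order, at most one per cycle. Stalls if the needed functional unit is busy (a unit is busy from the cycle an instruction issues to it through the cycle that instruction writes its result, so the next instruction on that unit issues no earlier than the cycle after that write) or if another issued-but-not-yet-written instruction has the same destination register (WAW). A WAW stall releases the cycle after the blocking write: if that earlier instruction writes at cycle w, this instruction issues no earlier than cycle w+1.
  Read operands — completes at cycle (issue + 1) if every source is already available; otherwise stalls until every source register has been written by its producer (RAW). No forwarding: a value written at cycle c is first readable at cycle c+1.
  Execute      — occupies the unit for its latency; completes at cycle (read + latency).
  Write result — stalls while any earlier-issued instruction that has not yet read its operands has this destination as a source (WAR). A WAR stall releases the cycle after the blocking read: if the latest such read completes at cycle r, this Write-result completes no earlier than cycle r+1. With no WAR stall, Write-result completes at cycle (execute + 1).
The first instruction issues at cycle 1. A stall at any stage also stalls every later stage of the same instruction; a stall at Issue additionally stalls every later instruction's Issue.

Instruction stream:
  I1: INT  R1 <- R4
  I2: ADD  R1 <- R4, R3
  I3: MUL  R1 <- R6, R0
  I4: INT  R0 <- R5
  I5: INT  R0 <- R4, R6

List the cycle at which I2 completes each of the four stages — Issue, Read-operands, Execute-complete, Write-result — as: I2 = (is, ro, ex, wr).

I2 = (5, 6, 8, 9)

c1: issue I1 (INT)
c2: I1 read-ops
c3: I1 finished on INT
c4: I1→R1
c5: issue I2 (ADD)
c6: I2 read-ops
c8: I2 finished on ADD
c9: I2→R1
c10: issue I3 (MUL)
c11: I3 read-ops, issue I4 (INT)
c12: I4 read-ops
c13: I4 finished on INT
c14: I4→R0
c15: I3 finished on MUL, issue I5 (INT)
c16: I3→R1, I5 read-ops
c17: I5 finished on INT
c18: I5→R0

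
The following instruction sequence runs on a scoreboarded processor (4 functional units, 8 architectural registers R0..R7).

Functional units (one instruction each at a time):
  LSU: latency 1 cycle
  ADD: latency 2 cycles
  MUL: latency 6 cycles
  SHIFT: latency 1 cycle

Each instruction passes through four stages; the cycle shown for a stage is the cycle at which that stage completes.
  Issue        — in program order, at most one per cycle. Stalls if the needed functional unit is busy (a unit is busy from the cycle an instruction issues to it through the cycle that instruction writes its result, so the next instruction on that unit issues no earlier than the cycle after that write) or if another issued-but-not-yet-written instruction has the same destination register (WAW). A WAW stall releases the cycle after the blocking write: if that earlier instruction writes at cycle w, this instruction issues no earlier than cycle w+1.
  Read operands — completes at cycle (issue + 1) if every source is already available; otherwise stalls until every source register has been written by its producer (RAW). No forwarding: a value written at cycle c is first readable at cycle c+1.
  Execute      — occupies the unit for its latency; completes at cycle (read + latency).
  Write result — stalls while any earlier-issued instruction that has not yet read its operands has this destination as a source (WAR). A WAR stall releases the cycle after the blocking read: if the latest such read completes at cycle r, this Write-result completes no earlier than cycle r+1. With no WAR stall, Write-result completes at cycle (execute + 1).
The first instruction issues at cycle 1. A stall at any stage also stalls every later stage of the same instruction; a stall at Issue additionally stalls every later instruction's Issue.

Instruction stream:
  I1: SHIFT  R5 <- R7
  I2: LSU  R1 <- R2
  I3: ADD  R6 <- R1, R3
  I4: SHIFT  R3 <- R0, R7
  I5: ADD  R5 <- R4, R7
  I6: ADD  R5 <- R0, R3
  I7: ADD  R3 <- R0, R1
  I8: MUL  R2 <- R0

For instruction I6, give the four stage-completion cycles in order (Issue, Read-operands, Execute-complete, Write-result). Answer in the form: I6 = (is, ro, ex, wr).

I6 = (15, 16, 18, 19)

I1: IS=1 RO=2 EX=3 WR=4
I2: IS=2 RO=3 EX=4 WR=5
I3: IS=3 RO=6 EX=8 WR=9  [RAW R1: wait I2 write@5]
I4: IS=5 RO=6 EX=7 WR=8  [struct: SHIFT busy until I1 writes@4]
I5: IS=10 RO=11 EX=13 WR=14  [struct: ADD busy until I3 writes@9]
I6: IS=15 RO=16 EX=18 WR=19  [struct: ADD busy until I5 writes@14]
I7: IS=20 RO=21 EX=23 WR=24  [struct: ADD busy until I6 writes@19]
I8: IS=21 RO=22 EX=28 WR=29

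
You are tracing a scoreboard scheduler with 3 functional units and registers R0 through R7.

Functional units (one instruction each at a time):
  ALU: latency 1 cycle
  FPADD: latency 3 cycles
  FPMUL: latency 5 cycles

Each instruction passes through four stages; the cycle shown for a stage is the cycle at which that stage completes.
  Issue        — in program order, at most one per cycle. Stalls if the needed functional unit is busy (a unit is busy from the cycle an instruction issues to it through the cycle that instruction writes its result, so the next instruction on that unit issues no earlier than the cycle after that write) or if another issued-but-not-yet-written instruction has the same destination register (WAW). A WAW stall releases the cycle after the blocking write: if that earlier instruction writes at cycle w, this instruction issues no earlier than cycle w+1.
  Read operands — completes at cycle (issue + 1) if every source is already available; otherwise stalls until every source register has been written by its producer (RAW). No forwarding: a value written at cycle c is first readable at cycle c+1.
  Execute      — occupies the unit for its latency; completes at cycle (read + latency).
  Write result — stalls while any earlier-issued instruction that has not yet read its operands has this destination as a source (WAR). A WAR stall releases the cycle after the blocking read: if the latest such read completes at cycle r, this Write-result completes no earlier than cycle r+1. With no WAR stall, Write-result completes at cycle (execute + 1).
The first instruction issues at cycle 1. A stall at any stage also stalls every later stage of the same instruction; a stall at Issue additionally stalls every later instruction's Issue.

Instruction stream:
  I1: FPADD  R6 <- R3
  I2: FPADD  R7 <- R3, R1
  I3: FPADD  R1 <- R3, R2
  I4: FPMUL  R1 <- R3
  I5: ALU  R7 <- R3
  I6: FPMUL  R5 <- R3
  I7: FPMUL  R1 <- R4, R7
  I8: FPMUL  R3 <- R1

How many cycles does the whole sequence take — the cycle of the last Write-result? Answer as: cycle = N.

cycle = 50

c1: issue I1 (FPADD)
c2: I1 read-ops
c5: I1 finished on FPADD
c6: I1→R6
c7: issue I2 (FPADD)
c8: I2 read-ops
c11: I2 finished on FPADD
c12: I2→R7
c13: issue I3 (FPADD)
c14: I3 read-ops
c17: I3 finished on FPADD
c18: I3→R1
c19: issue I4 (FPMUL)
c20: I4 read-ops · issue I5 (ALU)
c21: I5 read-ops
c22: I5 finished on ALU
c23: I5→R7
c25: I4 finished on FPMUL
c26: I4→R1
c27: issue I6 (FPMUL)
c28: I6 read-ops
c33: I6 finished on FPMUL
c34: I6→R5
c35: issue I7 (FPMUL)
c36: I7 read-ops
c41: I7 finished on FPMUL
c42: I7→R1
c43: issue I8 (FPMUL)
c44: I8 read-ops
c49: I8 finished on FPMUL
c50: I8→R3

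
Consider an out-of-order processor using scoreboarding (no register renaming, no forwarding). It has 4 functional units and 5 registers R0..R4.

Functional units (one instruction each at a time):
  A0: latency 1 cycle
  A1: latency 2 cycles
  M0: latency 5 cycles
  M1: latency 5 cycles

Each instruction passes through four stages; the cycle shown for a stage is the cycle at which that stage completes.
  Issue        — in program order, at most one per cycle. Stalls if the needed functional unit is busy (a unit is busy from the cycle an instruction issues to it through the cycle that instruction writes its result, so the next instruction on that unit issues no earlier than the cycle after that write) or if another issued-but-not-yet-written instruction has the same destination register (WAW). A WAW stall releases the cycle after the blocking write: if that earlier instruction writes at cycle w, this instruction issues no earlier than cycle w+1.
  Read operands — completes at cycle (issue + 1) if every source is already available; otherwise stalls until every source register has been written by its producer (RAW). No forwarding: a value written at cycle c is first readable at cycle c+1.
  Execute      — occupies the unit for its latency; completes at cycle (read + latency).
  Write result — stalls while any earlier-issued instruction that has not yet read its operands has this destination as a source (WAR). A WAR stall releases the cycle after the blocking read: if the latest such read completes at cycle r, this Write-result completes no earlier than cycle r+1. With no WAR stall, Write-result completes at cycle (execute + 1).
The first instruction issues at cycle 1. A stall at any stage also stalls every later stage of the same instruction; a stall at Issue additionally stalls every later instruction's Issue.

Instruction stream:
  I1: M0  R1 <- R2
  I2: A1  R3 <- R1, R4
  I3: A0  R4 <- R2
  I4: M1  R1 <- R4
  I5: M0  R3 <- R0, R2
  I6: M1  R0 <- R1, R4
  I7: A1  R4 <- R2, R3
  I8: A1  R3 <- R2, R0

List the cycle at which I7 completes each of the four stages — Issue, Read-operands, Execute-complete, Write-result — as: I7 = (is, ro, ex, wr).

t=1  I1→M0
t=2  I1 RO; I2→A1
t=3  I3→A0
t=4  I3 RO
t=5  I3 EX
t=7  I1 EX
t=8  I1 WR R1
t=9  I2 RO; I4→M1
t=10  I3 WR R4
t=11  I2 EX; I4 RO
t=12  I2 WR R3
t=13  I5→M0
t=14  I5 RO
t=16  I4 EX
t=17  I4 WR R1
t=18  I6→M1
t=19  I5 EX; I6 RO; I7→A1
t=20  I5 WR R3
t=21  I7 RO
t=23  I7 EX
t=24  I6 EX; I7 WR R4
t=25  I6 WR R0; I8→A1
t=26  I8 RO
t=28  I8 EX
t=29  I8 WR R3

I7 = (19, 21, 23, 24)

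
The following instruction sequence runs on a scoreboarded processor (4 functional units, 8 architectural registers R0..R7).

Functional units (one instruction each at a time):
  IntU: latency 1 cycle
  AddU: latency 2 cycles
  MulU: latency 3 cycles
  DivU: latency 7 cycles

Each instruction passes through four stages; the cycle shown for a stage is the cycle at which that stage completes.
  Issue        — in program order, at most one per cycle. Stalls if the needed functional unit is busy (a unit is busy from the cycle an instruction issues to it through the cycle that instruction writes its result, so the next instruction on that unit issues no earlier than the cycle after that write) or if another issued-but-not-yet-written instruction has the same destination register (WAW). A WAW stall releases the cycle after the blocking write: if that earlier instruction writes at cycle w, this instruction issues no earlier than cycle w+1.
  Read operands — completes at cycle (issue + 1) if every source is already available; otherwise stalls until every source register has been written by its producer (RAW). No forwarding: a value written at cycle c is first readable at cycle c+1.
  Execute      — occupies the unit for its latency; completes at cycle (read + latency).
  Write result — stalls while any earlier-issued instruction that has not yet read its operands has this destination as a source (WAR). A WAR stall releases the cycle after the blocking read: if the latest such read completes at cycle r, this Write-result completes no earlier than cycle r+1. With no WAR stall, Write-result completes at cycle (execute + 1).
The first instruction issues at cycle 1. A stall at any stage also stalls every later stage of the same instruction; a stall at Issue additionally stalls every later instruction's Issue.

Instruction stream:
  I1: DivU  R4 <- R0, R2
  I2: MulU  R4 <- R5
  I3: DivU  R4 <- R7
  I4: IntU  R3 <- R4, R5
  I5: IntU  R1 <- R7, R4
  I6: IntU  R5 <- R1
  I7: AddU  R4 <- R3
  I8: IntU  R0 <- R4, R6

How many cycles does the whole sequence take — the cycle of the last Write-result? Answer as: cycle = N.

[I1] 1/2/9/10
[I2] 11/12/15/16  (WAW R4: wait I1 write@10)
[I3] 17/18/25/26  (WAW R4: wait I2 write@16)
[I4] 18/27/28/29  (RAW R4: wait I3 write@26)
[I5] 30/31/32/33  (struct: IntU busy until I4 writes@29)
[I6] 34/35/36/37  (struct: IntU busy until I5 writes@33)
[I7] 35/36/38/39
[I8] 38/40/41/42  (struct: IntU busy until I6 writes@37; RAW R4: wait I7 write@39)

cycle = 42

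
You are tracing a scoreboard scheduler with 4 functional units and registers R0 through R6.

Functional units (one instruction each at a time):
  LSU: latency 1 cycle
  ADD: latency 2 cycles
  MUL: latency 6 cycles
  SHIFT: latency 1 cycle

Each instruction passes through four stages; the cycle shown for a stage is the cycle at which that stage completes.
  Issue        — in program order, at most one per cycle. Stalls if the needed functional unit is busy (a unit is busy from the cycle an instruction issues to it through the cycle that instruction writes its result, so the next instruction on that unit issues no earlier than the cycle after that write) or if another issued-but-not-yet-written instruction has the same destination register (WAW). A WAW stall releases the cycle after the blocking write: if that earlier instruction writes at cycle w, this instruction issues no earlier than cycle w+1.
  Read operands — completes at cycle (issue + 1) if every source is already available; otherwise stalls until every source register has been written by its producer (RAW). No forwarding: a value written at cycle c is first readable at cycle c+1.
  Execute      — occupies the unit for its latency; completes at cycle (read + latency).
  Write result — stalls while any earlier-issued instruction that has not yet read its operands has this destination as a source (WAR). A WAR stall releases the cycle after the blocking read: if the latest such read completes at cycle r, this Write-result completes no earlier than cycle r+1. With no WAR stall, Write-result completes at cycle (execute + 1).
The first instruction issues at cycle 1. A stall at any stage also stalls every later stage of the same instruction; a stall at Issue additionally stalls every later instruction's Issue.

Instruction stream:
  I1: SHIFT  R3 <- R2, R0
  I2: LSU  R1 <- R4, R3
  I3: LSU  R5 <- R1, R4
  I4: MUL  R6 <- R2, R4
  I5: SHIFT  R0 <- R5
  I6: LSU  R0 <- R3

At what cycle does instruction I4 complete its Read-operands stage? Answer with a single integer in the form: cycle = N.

cycle = 10

t=1  issue I1 (SHIFT)
t=2  I1 read-ops | issue I2 (LSU)
t=3  I1 finished on SHIFT
t=4  I1→R3
t=5  I2 read-ops
t=6  I2 finished on LSU
t=7  I2→R1
t=8  issue I3 (LSU)
t=9  I3 read-ops | issue I4 (MUL)
t=10  I3 finished on LSU | I4 read-ops | issue I5 (SHIFT)
t=11  I3→R5
t=12  I5 read-ops
t=13  I5 finished on SHIFT
t=14  I5→R0
t=15  issue I6 (LSU)
t=16  I4 finished on MUL | I6 read-ops
t=17  I4→R6 | I6 finished on LSU
t=18  I6→R0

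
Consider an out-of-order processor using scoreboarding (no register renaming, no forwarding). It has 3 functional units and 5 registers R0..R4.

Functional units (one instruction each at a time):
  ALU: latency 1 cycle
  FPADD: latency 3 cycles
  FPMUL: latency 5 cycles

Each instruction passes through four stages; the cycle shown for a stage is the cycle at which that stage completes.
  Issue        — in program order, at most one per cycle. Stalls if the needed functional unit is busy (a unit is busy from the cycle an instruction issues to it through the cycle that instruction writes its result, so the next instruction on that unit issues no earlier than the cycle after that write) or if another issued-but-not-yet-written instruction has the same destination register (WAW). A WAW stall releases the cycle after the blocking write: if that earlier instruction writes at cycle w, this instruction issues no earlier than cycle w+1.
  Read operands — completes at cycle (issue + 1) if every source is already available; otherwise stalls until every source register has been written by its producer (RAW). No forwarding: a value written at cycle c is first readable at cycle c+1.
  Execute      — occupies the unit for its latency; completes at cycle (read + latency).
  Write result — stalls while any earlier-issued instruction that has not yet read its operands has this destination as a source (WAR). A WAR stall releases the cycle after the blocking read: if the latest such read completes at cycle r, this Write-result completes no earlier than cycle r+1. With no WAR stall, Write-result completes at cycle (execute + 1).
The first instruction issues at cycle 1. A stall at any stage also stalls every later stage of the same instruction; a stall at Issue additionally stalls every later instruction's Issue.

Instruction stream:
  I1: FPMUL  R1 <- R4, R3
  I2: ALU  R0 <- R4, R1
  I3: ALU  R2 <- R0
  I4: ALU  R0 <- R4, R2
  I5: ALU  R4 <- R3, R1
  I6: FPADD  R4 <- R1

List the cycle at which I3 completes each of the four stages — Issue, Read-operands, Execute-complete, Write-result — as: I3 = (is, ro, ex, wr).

I3 = (12, 13, 14, 15)

[1] I1→FPMUL
[2] I1 RO | I2→ALU
[7] I1 EX
[8] I1 WR R1
[9] I2 RO
[10] I2 EX
[11] I2 WR R0
[12] I3→ALU
[13] I3 RO
[14] I3 EX
[15] I3 WR R2
[16] I4→ALU
[17] I4 RO
[18] I4 EX
[19] I4 WR R0
[20] I5→ALU
[21] I5 RO
[22] I5 EX
[23] I5 WR R4
[24] I6→FPADD
[25] I6 RO
[28] I6 EX
[29] I6 WR R4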